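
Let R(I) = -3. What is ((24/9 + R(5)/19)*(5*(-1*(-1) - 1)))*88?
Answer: 0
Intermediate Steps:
((24/9 + R(5)/19)*(5*(-1*(-1) - 1)))*88 = ((24/9 - 3/19)*(5*(-1*(-1) - 1)))*88 = ((24*(⅑) - 3*1/19)*(5*(1 - 1)))*88 = ((8/3 - 3/19)*(5*0))*88 = ((143/57)*0)*88 = 0*88 = 0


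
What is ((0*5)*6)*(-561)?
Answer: 0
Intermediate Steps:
((0*5)*6)*(-561) = (0*6)*(-561) = 0*(-561) = 0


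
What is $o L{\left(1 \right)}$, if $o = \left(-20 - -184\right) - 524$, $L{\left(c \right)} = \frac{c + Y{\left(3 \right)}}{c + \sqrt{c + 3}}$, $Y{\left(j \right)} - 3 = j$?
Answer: $-840$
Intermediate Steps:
$Y{\left(j \right)} = 3 + j$
$L{\left(c \right)} = \frac{6 + c}{c + \sqrt{3 + c}}$ ($L{\left(c \right)} = \frac{c + \left(3 + 3\right)}{c + \sqrt{c + 3}} = \frac{c + 6}{c + \sqrt{3 + c}} = \frac{6 + c}{c + \sqrt{3 + c}}$)
$o = -360$ ($o = \left(-20 + 184\right) - 524 = 164 - 524 = -360$)
$o L{\left(1 \right)} = - 360 \frac{6 + 1}{1 + \sqrt{3 + 1}} = - 360 \frac{1}{1 + \sqrt{4}} \cdot 7 = - 360 \frac{1}{1 + 2} \cdot 7 = - 360 \cdot \frac{1}{3} \cdot 7 = \left(-360\right) \frac{7}{3} = -840$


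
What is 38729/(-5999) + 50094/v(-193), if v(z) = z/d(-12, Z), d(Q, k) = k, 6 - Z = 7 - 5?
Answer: -1209530321/1157807 ≈ -1044.7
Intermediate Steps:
Z = 4 (Z = 6 - (7 - 5) = 6 - 1*2 = 6 - 2 = 4)
v(z) = z/4
38729/(-5999) + 50094/v(-193) = 38729/(-5999) + 50094/(((1/4)*(-193))) = 38729*(-1/5999) + 50094/(-193/4) = -38729/5999 + 50094*(-4/193) = -38729/5999 - 200376/193 = -1209530321/1157807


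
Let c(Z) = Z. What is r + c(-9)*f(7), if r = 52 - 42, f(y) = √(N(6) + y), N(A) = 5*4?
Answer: 10 - 27*√3 ≈ -36.765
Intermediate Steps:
N(A) = 20
f(y) = √(20 + y)
r = 10
r + c(-9)*f(7) = 10 - 9*√(20 + 7) = 10 - 27*√3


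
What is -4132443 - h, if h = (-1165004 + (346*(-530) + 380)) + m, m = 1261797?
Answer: -4046236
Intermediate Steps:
h = -86207 (h = (-1165004 + (346*(-530) + 380)) + 1261797 = (-1165004 + (-183380 + 380)) + 1261797 = (-1165004 - 183000) + 1261797 = -1348004 + 1261797 = -86207)
-4132443 - h = -4132443 - 1*(-86207) = -4132443 + 86207 = -4046236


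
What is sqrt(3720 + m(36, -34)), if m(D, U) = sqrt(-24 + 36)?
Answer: sqrt(3720 + 2*sqrt(3)) ≈ 61.020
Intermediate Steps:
m(D, U) = 2*sqrt(3) (m(D, U) = sqrt(12) = 2*sqrt(3))
sqrt(3720 + m(36, -34)) = sqrt(3720 + 2*sqrt(3))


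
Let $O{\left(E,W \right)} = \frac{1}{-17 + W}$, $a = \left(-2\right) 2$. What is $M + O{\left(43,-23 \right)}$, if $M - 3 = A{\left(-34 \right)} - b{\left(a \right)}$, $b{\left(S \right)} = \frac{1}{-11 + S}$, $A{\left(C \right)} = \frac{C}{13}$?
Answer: $\frac{133}{312} \approx 0.42628$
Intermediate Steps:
$a = -4$
$A{\left(C \right)} = \frac{C}{13}$ ($A{\left(C \right)} = C \frac{1}{13} = \frac{C}{13}$)
$M = \frac{88}{195}$ ($M = 3 - \left(\frac{34}{13} + \frac{1}{-11 - 4}\right) = 3 - \frac{497}{195} = \frac{88}{195} \approx 0.45128$)
$M + O{\left(43,-23 \right)} = \frac{88}{195} + \frac{1}{-17 - 23} = \frac{88}{195} + \frac{1}{-40} = \frac{88}{195} - \frac{1}{40} = \frac{133}{312}$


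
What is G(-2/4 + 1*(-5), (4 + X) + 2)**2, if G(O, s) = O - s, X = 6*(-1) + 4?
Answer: 361/4 ≈ 90.250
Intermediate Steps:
X = -2 (X = -6 + 4 = -2)
G(-2/4 + 1*(-5), (4 + X) + 2)**2 = ((-2/4 + 1*(-5)) - ((4 - 2) + 2))**2 = ((-2*1/4 - 5) - (2 + 2))**2 = ((-1/2 - 5) - 1*4)**2 = (-11/2 - 4)**2 = (-19/2)**2 = 361/4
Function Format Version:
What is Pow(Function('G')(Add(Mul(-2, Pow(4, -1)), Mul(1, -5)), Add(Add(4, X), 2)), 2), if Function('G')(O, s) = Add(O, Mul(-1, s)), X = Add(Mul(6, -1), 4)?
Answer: Rational(361, 4) ≈ 90.250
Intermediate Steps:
X = -2 (X = Add(-6, 4) = -2)
Pow(Function('G')(Add(Mul(-2, Pow(4, -1)), Mul(1, -5)), Add(Add(4, X), 2)), 2) = Pow(Add(Add(Mul(-2, Pow(4, -1)), Mul(1, -5)), Mul(-1, Add(Add(4, -2), 2))), 2) = Pow(Add(Add(Mul(-2, Rational(1, 4)), -5), Mul(-1, Add(2, 2))), 2) = Pow(Add(Add(Rational(-1, 2), -5), Mul(-1, 4)), 2) = Pow(Add(Rational(-11, 2), -4), 2) = Pow(Rational(-19, 2), 2) = Rational(361, 4)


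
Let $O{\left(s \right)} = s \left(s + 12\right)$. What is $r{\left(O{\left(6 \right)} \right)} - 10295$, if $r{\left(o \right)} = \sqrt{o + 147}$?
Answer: $-10295 + \sqrt{255} \approx -10279.0$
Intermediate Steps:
$O{\left(s \right)} = s \left(12 + s\right)$
$r{\left(o \right)} = \sqrt{147 + o}$
$r{\left(O{\left(6 \right)} \right)} - 10295 = \sqrt{147 + 6 \left(12 + 6\right)} - 10295 = \sqrt{147 + 6 \cdot 18} - 10295 = \sqrt{147 + 108} - 10295 = \sqrt{255} - 10295 = -10295 + \sqrt{255}$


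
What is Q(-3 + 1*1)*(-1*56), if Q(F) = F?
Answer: 112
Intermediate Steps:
Q(-3 + 1*1)*(-1*56) = (-3 + 1*1)*(-1*56) = (-3 + 1)*(-56) = -2*(-56) = 112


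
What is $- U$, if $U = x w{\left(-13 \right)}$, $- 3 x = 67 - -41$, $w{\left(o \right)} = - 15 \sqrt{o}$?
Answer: $- 540 i \sqrt{13} \approx - 1947.0 i$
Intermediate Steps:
$x = -36$ ($x = - \frac{67 - -41}{3} = - \frac{67 + 41}{3} = \left(- \frac{1}{3}\right) 108 = -36$)
$U = 540 i \sqrt{13}$ ($U = - 36 \left(- 15 \sqrt{-13}\right) = - 36 \left(- 15 i \sqrt{13}\right) = 540 i \sqrt{13} \approx 1947.0 i$)
$- U = - 540 i \sqrt{13}$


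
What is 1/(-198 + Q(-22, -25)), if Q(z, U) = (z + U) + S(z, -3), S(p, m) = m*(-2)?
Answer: -1/239 ≈ -0.0041841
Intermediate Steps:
S(p, m) = -2*m
Q(z, U) = 6 + U + z (Q(z, U) = (z + U) - 2*(-3) = (U + z) + 6 = 6 + U + z)
1/(-198 + Q(-22, -25)) = 1/(-198 + (6 - 25 - 22)) = 1/(-198 - 41) = 1/(-239) = -1/239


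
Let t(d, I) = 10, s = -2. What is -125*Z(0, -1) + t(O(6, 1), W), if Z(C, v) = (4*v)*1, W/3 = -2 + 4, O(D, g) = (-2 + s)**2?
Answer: 510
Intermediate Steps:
O(D, g) = 16 (O(D, g) = (-2 - 2)**2 = (-4)**2 = 16)
W = 6 (W = 3*(-2 + 4) = 3*2 = 6)
Z(C, v) = 4*v
-125*Z(0, -1) + t(O(6, 1), W) = -500*(-1) + 10 = -125*(-4) + 10 = 500 + 10 = 510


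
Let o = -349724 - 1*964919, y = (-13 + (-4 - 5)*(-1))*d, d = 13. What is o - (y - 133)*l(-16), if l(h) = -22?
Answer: -1318713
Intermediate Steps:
y = -52 (y = (-13 + (-4 - 5)*(-1))*13 = (-13 - 9*(-1))*13 = (-13 + 9)*13 = -4*13 = -52)
o = -1314643 (o = -349724 - 964919 = -1314643)
o - (y - 133)*l(-16) = -1314643 - (-52 - 133)*(-22) = -1314643 - (-185)*(-22) = -1314643 - 1*4070 = -1314643 - 4070 = -1318713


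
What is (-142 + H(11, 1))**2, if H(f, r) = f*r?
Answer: 17161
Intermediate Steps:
(-142 + H(11, 1))**2 = (-142 + 11*1)**2 = (-142 + 11)**2 = (-131)**2 = 17161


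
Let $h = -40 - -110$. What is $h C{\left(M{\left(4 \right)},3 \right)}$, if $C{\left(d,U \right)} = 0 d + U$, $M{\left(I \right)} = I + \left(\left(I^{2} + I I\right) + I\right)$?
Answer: $210$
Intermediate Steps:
$M{\left(I \right)} = 2 I + 2 I^{2}$ ($M{\left(I \right)} = I + \left(\left(I^{2} + I^{2}\right) + I\right) = I + \left(2 I^{2} + I\right) = I + \left(I + 2 I^{2}\right) = 2 I + 2 I^{2}$)
$C{\left(d,U \right)} = U$ ($C{\left(d,U \right)} = 0 + U = U$)
$h = 70$ ($h = -40 + 110 = 70$)
$h C{\left(M{\left(4 \right)},3 \right)} = 70 \cdot 3 = 210$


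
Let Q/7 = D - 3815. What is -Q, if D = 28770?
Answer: -174685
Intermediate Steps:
Q = 174685 (Q = 7*(28770 - 3815) = 7*24955 = 174685)
-Q = -1*174685 = -174685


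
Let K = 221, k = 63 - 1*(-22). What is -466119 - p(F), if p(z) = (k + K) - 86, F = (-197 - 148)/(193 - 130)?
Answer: -466339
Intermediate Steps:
k = 85 (k = 63 + 22 = 85)
F = -115/21 (F = -345/63 = -345*1/63 = -115/21 ≈ -5.4762)
p(z) = 220 (p(z) = (85 + 221) - 86 = 306 - 86 = 220)
-466119 - p(F) = -466119 - 1*220 = -466119 - 220 = -466339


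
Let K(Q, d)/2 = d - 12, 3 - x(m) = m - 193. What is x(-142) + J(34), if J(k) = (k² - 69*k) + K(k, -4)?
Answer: -884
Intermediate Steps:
x(m) = 196 - m (x(m) = 3 - (m - 193) = 3 - (-193 + m) = 3 + (193 - m) = 196 - m)
K(Q, d) = -24 + 2*d (K(Q, d) = 2*(d - 12) = 2*(-12 + d) = -24 + 2*d)
J(k) = -32 + k² - 69*k (J(k) = (k² - 69*k) + (-24 + 2*(-4)) = (k² - 69*k) + (-24 - 8) = (k² - 69*k) - 32 = -32 + k² - 69*k)
x(-142) + J(34) = (196 - 1*(-142)) + (-32 + 34² - 69*34) = (196 + 142) + (-32 + 1156 - 2346) = 338 - 1222 = -884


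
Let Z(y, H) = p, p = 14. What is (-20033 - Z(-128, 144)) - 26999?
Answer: -47046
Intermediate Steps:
Z(y, H) = 14
(-20033 - Z(-128, 144)) - 26999 = (-20033 - 1*14) - 26999 = (-20033 - 14) - 26999 = -20047 - 26999 = -47046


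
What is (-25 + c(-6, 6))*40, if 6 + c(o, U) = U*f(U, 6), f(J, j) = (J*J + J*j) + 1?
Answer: 16280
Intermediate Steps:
f(J, j) = 1 + J² + J*j (f(J, j) = (J² + J*j) + 1 = 1 + J² + J*j)
c(o, U) = -6 + U*(1 + U² + 6*U) (c(o, U) = -6 + U*(1 + U² + U*6) = -6 + U*(1 + U² + 6*U))
(-25 + c(-6, 6))*40 = (-25 + (-6 + 6*(1 + 6² + 6*6)))*40 = (-25 + (-6 + 6*(1 + 36 + 36)))*40 = (-25 + (-6 + 6*73))*40 = (-25 + (-6 + 438))*40 = (-25 + 432)*40 = 407*40 = 16280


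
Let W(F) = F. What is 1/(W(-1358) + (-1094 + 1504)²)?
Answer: 1/166742 ≈ 5.9973e-6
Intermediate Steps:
1/(W(-1358) + (-1094 + 1504)²) = 1/(-1358 + (-1094 + 1504)²) = 1/(-1358 + 410²) = 1/(-1358 + 168100) = 1/166742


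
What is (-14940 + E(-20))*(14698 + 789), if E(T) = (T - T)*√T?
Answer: -231375780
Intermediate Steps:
E(T) = 0 (E(T) = 0*√T = 0)
(-14940 + E(-20))*(14698 + 789) = (-14940 + 0)*(14698 + 789) = -14940*15487 = -231375780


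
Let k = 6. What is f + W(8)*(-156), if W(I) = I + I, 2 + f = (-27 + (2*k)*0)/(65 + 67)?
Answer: -109921/44 ≈ -2498.2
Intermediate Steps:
f = -97/44 (f = -2 + (-27 + (2*6)*0)/(65 + 67) = -2 + (-27 + 12*0)/132 = -2 + (-27 + 0)*(1/132) = -2 - 27*1/132 = -2 - 9/44 = -97/44 ≈ -2.2045)
W(I) = 2*I
f + W(8)*(-156) = -97/44 + (2*8)*(-156) = -97/44 + 16*(-156) = -97/44 - 2496 = -109921/44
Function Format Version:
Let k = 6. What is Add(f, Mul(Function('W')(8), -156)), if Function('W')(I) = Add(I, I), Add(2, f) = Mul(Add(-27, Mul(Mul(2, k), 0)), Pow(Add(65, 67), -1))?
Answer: Rational(-109921, 44) ≈ -2498.2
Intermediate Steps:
f = Rational(-97, 44) (f = Add(-2, Mul(Add(-27, Mul(Mul(2, 6), 0)), Pow(Add(65, 67), -1))) = Add(-2, Mul(Add(-27, Mul(12, 0)), Pow(132, -1))) = Add(-2, Mul(Add(-27, 0), Rational(1, 132))) = Add(-2, Mul(-27, Rational(1, 132))) = Add(-2, Rational(-9, 44)) = Rational(-97, 44) ≈ -2.2045)
Function('W')(I) = Mul(2, I)
Add(f, Mul(Function('W')(8), -156)) = Add(Rational(-97, 44), Mul(Mul(2, 8), -156)) = Add(Rational(-97, 44), Mul(16, -156)) = Add(Rational(-97, 44), -2496) = Rational(-109921, 44)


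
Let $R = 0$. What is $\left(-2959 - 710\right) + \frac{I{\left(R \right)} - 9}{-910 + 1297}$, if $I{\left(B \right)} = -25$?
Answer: $- \frac{1419937}{387} \approx -3669.1$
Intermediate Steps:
$\left(-2959 - 710\right) + \frac{I{\left(R \right)} - 9}{-910 + 1297} = \left(-2959 - 710\right) + \frac{-25 - 9}{-910 + 1297} = -3669 - \frac{34}{387} = - \frac{1419937}{387}$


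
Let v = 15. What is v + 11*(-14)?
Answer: -139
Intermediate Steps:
v + 11*(-14) = 15 + 11*(-14) = 15 - 154 = -139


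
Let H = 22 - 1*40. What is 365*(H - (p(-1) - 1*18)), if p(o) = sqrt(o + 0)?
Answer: -365*I ≈ -365.0*I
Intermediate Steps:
H = -18 (H = 22 - 40 = -18)
p(o) = sqrt(o)
365*(H - (p(-1) - 1*18)) = 365*(-18 - (sqrt(-1) - 1*18)) = 365*(-18 - (I - 18)) = 365*(-18 - (-18 + I)) = 365*(-18 + (18 - I)) = 365*(-I) = -365*I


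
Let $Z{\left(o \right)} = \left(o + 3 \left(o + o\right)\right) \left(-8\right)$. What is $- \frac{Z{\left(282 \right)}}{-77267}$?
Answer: $- \frac{15792}{77267} \approx -0.20438$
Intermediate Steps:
$Z{\left(o \right)} = - 56 o$ ($Z{\left(o \right)} = \left(o + 3 \cdot 2 o\right) \left(-8\right) = \left(o + 6 o\right) \left(-8\right) = 7 o \left(-8\right) = - 56 o$)
$- \frac{Z{\left(282 \right)}}{-77267} = - \frac{\left(-56\right) 282}{-77267} = - \frac{\left(-15792\right) \left(-1\right)}{77267} = \left(-1\right) \frac{15792}{77267} = - \frac{15792}{77267}$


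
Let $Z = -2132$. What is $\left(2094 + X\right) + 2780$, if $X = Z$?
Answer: $2742$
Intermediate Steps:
$X = -2132$
$\left(2094 + X\right) + 2780 = \left(2094 - 2132\right) + 2780 = -38 + 2780 = 2742$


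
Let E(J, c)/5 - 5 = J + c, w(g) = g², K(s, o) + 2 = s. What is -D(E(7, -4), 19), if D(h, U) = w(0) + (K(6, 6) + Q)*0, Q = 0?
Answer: 0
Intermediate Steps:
K(s, o) = -2 + s
E(J, c) = 25 + 5*J + 5*c (E(J, c) = 25 + 5*(J + c) = 25 + (5*J + 5*c) = 25 + 5*J + 5*c)
D(h, U) = 0 (D(h, U) = 0² + ((-2 + 6) + 0)*0 = 0 + (4 + 0)*0 = 0 + 4*0 = 0 + 0 = 0)
-D(E(7, -4), 19) = -1*0 = 0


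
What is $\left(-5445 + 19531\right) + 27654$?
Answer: $41740$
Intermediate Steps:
$\left(-5445 + 19531\right) + 27654 = 14086 + 27654 = 41740$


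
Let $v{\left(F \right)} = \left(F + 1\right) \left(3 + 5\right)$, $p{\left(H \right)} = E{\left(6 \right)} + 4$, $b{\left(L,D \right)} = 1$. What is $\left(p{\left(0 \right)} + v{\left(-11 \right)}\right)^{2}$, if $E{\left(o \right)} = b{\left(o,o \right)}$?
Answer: $5625$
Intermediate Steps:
$E{\left(o \right)} = 1$
$p{\left(H \right)} = 5$ ($p{\left(H \right)} = 1 + 4 = 5$)
$v{\left(F \right)} = 8 + 8 F$ ($v{\left(F \right)} = \left(1 + F\right) 8 = 8 + 8 F$)
$\left(p{\left(0 \right)} + v{\left(-11 \right)}\right)^{2} = \left(5 + \left(8 + 8 \left(-11\right)\right)\right)^{2} = \left(5 + \left(8 - 88\right)\right)^{2} = \left(5 - 80\right)^{2} = \left(-75\right)^{2} = 5625$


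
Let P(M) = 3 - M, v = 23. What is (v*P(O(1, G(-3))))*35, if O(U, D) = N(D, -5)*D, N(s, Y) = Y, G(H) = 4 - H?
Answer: 30590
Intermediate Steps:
O(U, D) = -5*D
(v*P(O(1, G(-3))))*35 = (23*(3 - (-5)*(4 - 1*(-3))))*35 = (23*(3 - (-5)*(4 + 3)))*35 = (23*(3 - (-5)*7))*35 = (23*(3 - 1*(-35)))*35 = (23*(3 + 35))*35 = (23*38)*35 = 874*35 = 30590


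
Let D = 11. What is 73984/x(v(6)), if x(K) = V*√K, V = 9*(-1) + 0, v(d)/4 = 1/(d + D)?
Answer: -36992*√17/9 ≈ -16947.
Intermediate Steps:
v(d) = 4/(11 + d) (v(d) = 4/(d + 11) = 4/(11 + d))
V = -9 (V = -9 + 0 = -9)
x(K) = -9*√K
73984/x(v(6)) = 73984/((-9*2/√(11 + 6))) = 73984/((-9*2*√17/17)) = 73984/((-18*√17/17)) = 73984*(-√17/18) = -36992*√17/9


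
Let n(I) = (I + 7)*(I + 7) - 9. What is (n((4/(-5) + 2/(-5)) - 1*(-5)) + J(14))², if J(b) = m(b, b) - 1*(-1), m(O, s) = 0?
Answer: 7376656/625 ≈ 11803.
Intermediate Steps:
J(b) = 1 (J(b) = 0 - 1*(-1) = 0 + 1 = 1)
n(I) = -9 + (7 + I)² (n(I) = (7 + I)*(7 + I) - 9 = (7 + I)² - 9 = -9 + (7 + I)²)
(n((4/(-5) + 2/(-5)) - 1*(-5)) + J(14))² = ((-9 + (7 + ((4/(-5) + 2/(-5)) - 1*(-5)))²) + 1)² = ((-9 + (7 + ((4*(-⅕) + 2*(-⅕)) + 5))²) + 1)² = ((-9 + (7 + ((-⅘ - ⅖) + 5))²) + 1)² = ((-9 + (7 + (-6/5 + 5))²) + 1)² = ((-9 + (7 + 19/5)²) + 1)² = ((-9 + (54/5)²) + 1)² = ((-9 + 2916/25) + 1)² = (2691/25 + 1)² = (2716/25)² = 7376656/625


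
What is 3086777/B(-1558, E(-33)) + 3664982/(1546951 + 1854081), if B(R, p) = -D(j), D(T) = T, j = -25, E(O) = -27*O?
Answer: 5249159489207/42512900 ≈ 1.2347e+5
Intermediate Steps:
B(R, p) = 25 (B(R, p) = -1*(-25) = 25)
3086777/B(-1558, E(-33)) + 3664982/(1546951 + 1854081) = 3086777/25 + 3664982/(1546951 + 1854081) = 3086777*(1/25) + 3664982/3401032 = 3086777/25 + 3664982*(1/3401032) = 3086777/25 + 1832491/1700516 = 5249159489207/42512900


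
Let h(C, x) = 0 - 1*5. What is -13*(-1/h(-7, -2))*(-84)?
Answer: 1092/5 ≈ 218.40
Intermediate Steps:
h(C, x) = -5 (h(C, x) = 0 - 5 = -5)
-13*(-1/h(-7, -2))*(-84) = -13/((-1*(-5)))*(-84) = -13/5*(-84) = 1092/5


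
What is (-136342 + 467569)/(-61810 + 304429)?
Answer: 8493/6221 ≈ 1.3652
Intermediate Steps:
(-136342 + 467569)/(-61810 + 304429) = 331227/242619 = 331227*(1/242619) = 8493/6221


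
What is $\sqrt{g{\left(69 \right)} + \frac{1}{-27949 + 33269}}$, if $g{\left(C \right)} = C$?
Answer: $\frac{\sqrt{488217730}}{2660} \approx 8.3066$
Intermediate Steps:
$\sqrt{g{\left(69 \right)} + \frac{1}{-27949 + 33269}} = \sqrt{69 + \frac{1}{-27949 + 33269}} = \sqrt{69 + \frac{1}{5320}} = \sqrt{\frac{367081}{5320}} = \frac{\sqrt{488217730}}{2660}$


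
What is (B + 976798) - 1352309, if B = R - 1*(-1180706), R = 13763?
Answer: 818958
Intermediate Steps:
B = 1194469 (B = 13763 - 1*(-1180706) = 13763 + 1180706 = 1194469)
(B + 976798) - 1352309 = (1194469 + 976798) - 1352309 = 2171267 - 1352309 = 818958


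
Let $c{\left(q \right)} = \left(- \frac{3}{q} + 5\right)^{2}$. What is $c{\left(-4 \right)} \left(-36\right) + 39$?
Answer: $- \frac{4605}{4} \approx -1151.3$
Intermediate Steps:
$c{\left(q \right)} = \left(5 - \frac{3}{q}\right)^{2}$
$c{\left(-4 \right)} \left(-36\right) + 39 = \frac{\left(-3 + 5 \left(-4\right)\right)^{2}}{16} \left(-36\right) + 39 = \frac{\left(-3 - 20\right)^{2}}{16} \left(-36\right) + 39 = \frac{\left(-23\right)^{2}}{16} \left(-36\right) + 39 = \frac{1}{16} \cdot 529 \left(-36\right) + 39 = \frac{529}{16} \left(-36\right) + 39 = - \frac{4761}{4} + 39 = - \frac{4605}{4}$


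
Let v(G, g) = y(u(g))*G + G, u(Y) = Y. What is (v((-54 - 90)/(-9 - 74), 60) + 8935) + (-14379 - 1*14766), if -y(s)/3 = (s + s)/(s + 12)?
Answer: -1678006/83 ≈ -20217.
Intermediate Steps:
y(s) = -6*s/(12 + s) (y(s) = -3*(s + s)/(s + 12) = -3*2*s/(12 + s) = -6*s/(12 + s))
v(G, g) = G - 6*G*g/(12 + g) (v(G, g) = (-6*g/(12 + g))*G + G = -6*G*g/(12 + g) + G = G - 6*G*g/(12 + g))
(v((-54 - 90)/(-9 - 74), 60) + 8935) + (-14379 - 1*14766) = (((-54 - 90)/(-9 - 74))*(12 - 5*60)/(12 + 60) + 8935) + (-14379 - 1*14766) = (-144/(-83)*(12 - 300)/72 + 8935) + (-14379 - 14766) = (-144*(-1/83)*(1/72)*(-288) + 8935) - 29145 = ((144/83)*(1/72)*(-288) + 8935) - 29145 = (-576/83 + 8935) - 29145 = 741029/83 - 29145 = -1678006/83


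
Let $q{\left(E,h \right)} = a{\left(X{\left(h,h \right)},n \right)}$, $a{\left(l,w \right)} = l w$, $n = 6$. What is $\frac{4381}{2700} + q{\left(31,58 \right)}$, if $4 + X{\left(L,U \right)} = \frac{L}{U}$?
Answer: $- \frac{44219}{2700} \approx -16.377$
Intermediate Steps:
$X{\left(L,U \right)} = -4 + \frac{L}{U}$
$q{\left(E,h \right)} = -18$ ($q{\left(E,h \right)} = \left(-4 + \frac{h}{h}\right) 6 = \left(-4 + 1\right) 6 = \left(-3\right) 6 = -18$)
$\frac{4381}{2700} + q{\left(31,58 \right)} = \frac{4381}{2700} - 18 = - \frac{44219}{2700}$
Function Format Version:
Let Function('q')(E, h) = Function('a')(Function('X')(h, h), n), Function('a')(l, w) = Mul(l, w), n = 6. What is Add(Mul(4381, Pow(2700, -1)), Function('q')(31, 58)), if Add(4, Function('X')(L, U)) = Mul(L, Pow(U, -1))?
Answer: Rational(-44219, 2700) ≈ -16.377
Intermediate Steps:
Function('X')(L, U) = Add(-4, Mul(L, Pow(U, -1)))
Function('q')(E, h) = -18 (Function('q')(E, h) = Mul(Add(-4, Mul(h, Pow(h, -1))), 6) = Mul(Add(-4, 1), 6) = Mul(-3, 6) = -18)
Add(Mul(4381, Pow(2700, -1)), Function('q')(31, 58)) = Add(Mul(4381, Pow(2700, -1)), -18) = Add(Mul(4381, Rational(1, 2700)), -18) = Add(Rational(4381, 2700), -18) = Rational(-44219, 2700)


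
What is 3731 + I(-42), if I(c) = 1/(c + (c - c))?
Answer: 156701/42 ≈ 3731.0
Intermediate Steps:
I(c) = 1/c (I(c) = 1/(c + 0) = 1/c)
3731 + I(-42) = 3731 + 1/(-42) = 3731 - 1/42 = 156701/42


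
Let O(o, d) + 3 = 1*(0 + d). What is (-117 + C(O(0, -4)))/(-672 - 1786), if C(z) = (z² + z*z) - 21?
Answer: 20/1229 ≈ 0.016273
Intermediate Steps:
O(o, d) = -3 + d (O(o, d) = -3 + 1*(0 + d) = -3 + 1*d = -3 + d)
C(z) = -21 + 2*z² (C(z) = (z² + z²) - 21 = 2*z² - 21 = -21 + 2*z²)
(-117 + C(O(0, -4)))/(-672 - 1786) = (-117 + (-21 + 2*(-3 - 4)²))/(-672 - 1786) = (-117 + (-21 + 2*(-7)²))/(-2458) = (-117 + (-21 + 2*49))*(-1/2458) = (-117 + (-21 + 98))*(-1/2458) = (-117 + 77)*(-1/2458) = -40*(-1/2458) = 20/1229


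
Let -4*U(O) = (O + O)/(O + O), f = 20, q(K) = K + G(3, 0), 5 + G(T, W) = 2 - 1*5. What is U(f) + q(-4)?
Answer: -49/4 ≈ -12.250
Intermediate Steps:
G(T, W) = -8 (G(T, W) = -5 + (2 - 1*5) = -5 + (2 - 5) = -5 - 3 = -8)
q(K) = -8 + K (q(K) = K - 8 = -8 + K)
U(O) = -¼ (U(O) = -(O + O)/(4*(O + O)) = -2*O/(4*(2*O)) = -2*O*1/(2*O)/4 = -¼*1 = -¼)
U(f) + q(-4) = -¼ + (-8 - 4) = -¼ - 12 = -49/4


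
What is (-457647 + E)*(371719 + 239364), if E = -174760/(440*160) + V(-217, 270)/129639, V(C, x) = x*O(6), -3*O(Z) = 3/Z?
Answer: -1933604188524355421/6914080 ≈ -2.7966e+11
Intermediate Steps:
O(Z) = -1/Z
V(C, x) = -x/6 (V(C, x) = x*(-1/6) = x*(-1*⅙) = x*(-⅙) = -x/6)
E = -188823997/76054880 (E = -174760/(440*160) - ⅙*270/129639 = -174760/70400 - 45*1/129639 = -174760*1/70400 - 15/43213 = -4369/1760 - 15/43213 = -188823997/76054880 ≈ -2.4827)
(-457647 + E)*(371719 + 239364) = (-457647 - 188823997/76054880)*(371719 + 239364) = -34806476491357/76054880*611083 = -1933604188524355421/6914080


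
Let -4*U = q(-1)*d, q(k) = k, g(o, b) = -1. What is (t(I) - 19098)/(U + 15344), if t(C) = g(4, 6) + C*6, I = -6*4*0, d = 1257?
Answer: -76396/62633 ≈ -1.2197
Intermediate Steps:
I = 0 (I = -24*0 = 0)
U = 1257/4 (U = -(-1)*1257/4 = -¼*(-1257) = 1257/4 ≈ 314.25)
t(C) = -1 + 6*C (t(C) = -1 + C*6 = -1 + 6*C)
(t(I) - 19098)/(U + 15344) = ((-1 + 6*0) - 19098)/(1257/4 + 15344) = ((-1 + 0) - 19098)/(62633/4) = (-1 - 19098)*(4/62633) = -19099*4/62633 = -76396/62633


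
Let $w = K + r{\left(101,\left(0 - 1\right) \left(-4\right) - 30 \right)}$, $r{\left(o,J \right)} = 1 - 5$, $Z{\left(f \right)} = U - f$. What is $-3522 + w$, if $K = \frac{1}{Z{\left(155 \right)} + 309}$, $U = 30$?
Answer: $- \frac{648783}{184} \approx -3526.0$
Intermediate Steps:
$Z{\left(f \right)} = 30 - f$
$r{\left(o,J \right)} = -4$ ($r{\left(o,J \right)} = 1 - 5 = -4$)
$K = \frac{1}{184}$ ($K = \frac{1}{\left(30 - 155\right) + 309} = \frac{1}{-125 + 309} = \frac{1}{184} \approx 0.0054348$)
$w = - \frac{735}{184}$ ($w = \frac{1}{184} - 4 = - \frac{735}{184} \approx -3.9946$)
$-3522 + w = -3522 - \frac{735}{184} = - \frac{648783}{184}$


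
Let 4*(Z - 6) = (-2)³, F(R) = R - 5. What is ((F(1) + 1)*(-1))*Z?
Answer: 12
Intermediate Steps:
F(R) = -5 + R
Z = 4 (Z = 6 + (¼)*(-2)³ = 6 + (¼)*(-8) = 6 - 2 = 4)
((F(1) + 1)*(-1))*Z = (((-5 + 1) + 1)*(-1))*4 = ((-4 + 1)*(-1))*4 = -3*(-1)*4 = 3*4 = 12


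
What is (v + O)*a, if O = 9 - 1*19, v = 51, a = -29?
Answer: -1189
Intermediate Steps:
O = -10 (O = 9 - 19 = -10)
(v + O)*a = (51 - 10)*(-29) = 41*(-29) = -1189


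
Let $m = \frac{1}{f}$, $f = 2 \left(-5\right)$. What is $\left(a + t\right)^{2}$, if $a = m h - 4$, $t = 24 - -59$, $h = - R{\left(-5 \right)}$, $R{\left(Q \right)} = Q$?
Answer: $\frac{24649}{4} \approx 6162.3$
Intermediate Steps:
$f = -10$
$m = - \frac{1}{10}$ ($m = \frac{1}{-10} = - \frac{1}{10} \approx -0.1$)
$h = 5$ ($h = \left(-1\right) \left(-5\right) = 5$)
$t = 83$ ($t = 24 + 59 = 83$)
$a = - \frac{9}{2}$ ($a = \left(- \frac{1}{10}\right) 5 - 4 = - \frac{1}{2} - 4 = - \frac{9}{2} \approx -4.5$)
$\left(a + t\right)^{2} = \left(- \frac{9}{2} + 83\right)^{2} = \left(\frac{157}{2}\right)^{2} = \frac{24649}{4}$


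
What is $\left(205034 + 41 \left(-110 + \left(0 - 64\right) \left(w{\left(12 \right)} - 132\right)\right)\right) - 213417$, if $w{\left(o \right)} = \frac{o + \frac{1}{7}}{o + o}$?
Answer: $\frac{6975095}{21} \approx 3.3215 \cdot 10^{5}$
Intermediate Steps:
$w{\left(o \right)} = \frac{\frac{1}{7} + o}{2 o}$ ($w{\left(o \right)} = \frac{o + \frac{1}{7}}{2 o} = \left(\frac{1}{7} + o\right) \frac{1}{2 o} = \frac{\frac{1}{7} + o}{2 o}$)
$\left(205034 + 41 \left(-110 + \left(0 - 64\right) \left(w{\left(12 \right)} - 132\right)\right)\right) - 213417 = \left(205034 + 41 \left(-110 + \left(0 - 64\right) \left(\frac{1 + 7 \cdot 12}{14 \cdot 12} - 132\right)\right)\right) - 213417 = \left(205034 + 41 \left(-110 - 64 \left(\frac{1}{14} \cdot \frac{1}{12} \left(1 + 84\right) - 132\right)\right)\right) - 213417 = \left(205034 + 41 \left(-110 - 64 \left(\frac{1}{14} \cdot \frac{1}{12} \cdot 85 - 132\right)\right)\right) - 213417 = \left(205034 + 41 \left(-110 - 64 \left(\frac{85}{168} - 132\right)\right)\right) - 213417 = \left(205034 + 41 \left(-110 - - \frac{176728}{21}\right)\right) - 213417 = \left(205034 + 41 \left(-110 + \frac{176728}{21}\right)\right) - 213417 = \left(205034 + 41 \cdot \frac{174418}{21}\right) - 213417 = \left(205034 + \frac{7151138}{21}\right) - 213417 = \frac{11456852}{21} - 213417 = \frac{6975095}{21}$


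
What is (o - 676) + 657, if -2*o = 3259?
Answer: -3297/2 ≈ -1648.5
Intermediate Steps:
o = -3259/2 (o = -½*3259 = -3259/2 ≈ -1629.5)
(o - 676) + 657 = (-3259/2 - 676) + 657 = -4611/2 + 657 = -3297/2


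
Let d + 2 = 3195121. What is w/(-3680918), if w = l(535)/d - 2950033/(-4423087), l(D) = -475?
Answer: -4711802761301/26009899055523890027 ≈ -1.8115e-7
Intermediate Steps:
d = 3195119 (d = -2 + 3195121 = 3195119)
w = 9423605522602/14132289312353 (w = -475/3195119 - 2950033/(-4423087) = -475*1/3195119 - 2950033*(-1/4423087) = -475/3195119 + 2950033/4423087 = 9423605522602/14132289312353 ≈ 0.66681)
w/(-3680918) = (9423605522602/14132289312353)/(-3680918) = (9423605522602/14132289312353)*(-1/3680918) = -4711802761301/26009899055523890027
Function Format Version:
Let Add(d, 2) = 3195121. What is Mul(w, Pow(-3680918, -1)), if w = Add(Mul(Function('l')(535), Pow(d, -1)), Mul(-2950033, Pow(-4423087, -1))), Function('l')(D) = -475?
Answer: Rational(-4711802761301, 26009899055523890027) ≈ -1.8115e-7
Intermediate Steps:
d = 3195119 (d = Add(-2, 3195121) = 3195119)
w = Rational(9423605522602, 14132289312353) (w = Add(Mul(-475, Pow(3195119, -1)), Mul(-2950033, Pow(-4423087, -1))) = Add(Mul(-475, Rational(1, 3195119)), Mul(-2950033, Rational(-1, 4423087))) = Add(Rational(-475, 3195119), Rational(2950033, 4423087)) = Rational(9423605522602, 14132289312353) ≈ 0.66681)
Mul(w, Pow(-3680918, -1)) = Mul(Rational(9423605522602, 14132289312353), Pow(-3680918, -1)) = Mul(Rational(9423605522602, 14132289312353), Rational(-1, 3680918)) = Rational(-4711802761301, 26009899055523890027)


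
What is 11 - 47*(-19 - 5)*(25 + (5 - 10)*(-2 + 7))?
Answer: 11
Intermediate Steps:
11 - 47*(-19 - 5)*(25 + (5 - 10)*(-2 + 7)) = 11 - (-1128)*(25 - 5*5) = 11 - (-1128)*(25 - 25) = 11 - (-1128)*0 = 11 - 47*0 = 11 + 0 = 11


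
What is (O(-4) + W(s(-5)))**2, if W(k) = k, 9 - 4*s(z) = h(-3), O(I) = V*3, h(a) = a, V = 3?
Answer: 144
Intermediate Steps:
O(I) = 9 (O(I) = 3*3 = 9)
s(z) = 3 (s(z) = 9/4 - 1/4*(-3) = 9/4 + 3/4 = 3)
(O(-4) + W(s(-5)))**2 = (9 + 3)**2 = 12**2 = 144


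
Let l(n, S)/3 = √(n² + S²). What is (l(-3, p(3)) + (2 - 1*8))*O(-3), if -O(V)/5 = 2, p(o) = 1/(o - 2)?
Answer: 60 - 30*√10 ≈ -34.868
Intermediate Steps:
p(o) = 1/(-2 + o)
O(V) = -10 (O(V) = -5*2 = -10)
l(n, S) = 3*√(S² + n²) (l(n, S) = 3*√(n² + S²) = 3*√(S² + n²))
(l(-3, p(3)) + (2 - 1*8))*O(-3) = (3*√((1/(-2 + 3))² + (-3)²) + (2 - 1*8))*(-10) = (3*√((1/1)² + 9) + (2 - 8))*(-10) = (3*√(1² + 9) - 6)*(-10) = (3*√(1 + 9) - 6)*(-10) = (3*√10 - 6)*(-10) = (-6 + 3*√10)*(-10) = 60 - 30*√10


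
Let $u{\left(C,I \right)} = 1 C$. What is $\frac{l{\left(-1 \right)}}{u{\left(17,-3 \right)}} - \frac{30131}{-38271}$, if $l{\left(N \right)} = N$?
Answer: $\frac{473956}{650607} \approx 0.72848$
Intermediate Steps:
$u{\left(C,I \right)} = C$
$\frac{l{\left(-1 \right)}}{u{\left(17,-3 \right)}} - \frac{30131}{-38271} = - \frac{1}{17} - \frac{30131}{-38271} = \left(-1\right) \frac{1}{17} - - \frac{30131}{38271} = - \frac{1}{17} + \frac{30131}{38271} = \frac{473956}{650607}$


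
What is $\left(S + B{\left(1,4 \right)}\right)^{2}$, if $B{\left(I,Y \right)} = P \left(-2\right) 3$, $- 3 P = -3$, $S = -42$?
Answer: $2304$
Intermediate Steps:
$P = 1$ ($P = \left(- \frac{1}{3}\right) \left(-3\right) = 1$)
$B{\left(I,Y \right)} = -6$ ($B{\left(I,Y \right)} = 1 \left(-2\right) 3 = \left(-2\right) 3 = -6$)
$\left(S + B{\left(1,4 \right)}\right)^{2} = \left(-42 - 6\right)^{2} = \left(-48\right)^{2} = 2304$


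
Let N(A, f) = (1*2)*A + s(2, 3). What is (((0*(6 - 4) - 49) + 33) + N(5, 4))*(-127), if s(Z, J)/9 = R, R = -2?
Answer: 3048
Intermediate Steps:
s(Z, J) = -18 (s(Z, J) = 9*(-2) = -18)
N(A, f) = -18 + 2*A (N(A, f) = (1*2)*A - 18 = 2*A - 18 = -18 + 2*A)
(((0*(6 - 4) - 49) + 33) + N(5, 4))*(-127) = (((0*(6 - 4) - 49) + 33) + (-18 + 2*5))*(-127) = (((0*2 - 49) + 33) + (-18 + 10))*(-127) = (((0 - 49) + 33) - 8)*(-127) = ((-49 + 33) - 8)*(-127) = (-16 - 8)*(-127) = -24*(-127) = 3048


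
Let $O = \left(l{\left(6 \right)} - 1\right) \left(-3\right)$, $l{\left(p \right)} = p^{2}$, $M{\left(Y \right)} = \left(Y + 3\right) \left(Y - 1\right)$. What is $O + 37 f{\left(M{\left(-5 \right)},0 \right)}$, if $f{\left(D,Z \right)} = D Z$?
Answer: $-105$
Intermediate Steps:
$M{\left(Y \right)} = \left(-1 + Y\right) \left(3 + Y\right)$ ($M{\left(Y \right)} = \left(3 + Y\right) \left(-1 + Y\right) = \left(-1 + Y\right) \left(3 + Y\right)$)
$O = -105$ ($O = \left(6^{2} - 1\right) \left(-3\right) = \left(36 - 1\right) \left(-3\right) = 35 \left(-3\right) = -105$)
$O + 37 f{\left(M{\left(-5 \right)},0 \right)} = -105 + 37 \left(-3 + \left(-5\right)^{2} + 2 \left(-5\right)\right) 0 = -105 + 37 \left(-3 + 25 - 10\right) 0 = -105 + 37 \cdot 12 \cdot 0 = -105 + 37 \cdot 0 = -105 + 0 = -105$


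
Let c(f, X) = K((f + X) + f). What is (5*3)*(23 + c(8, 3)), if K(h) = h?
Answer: 630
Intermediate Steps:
c(f, X) = X + 2*f (c(f, X) = (f + X) + f = (X + f) + f = X + 2*f)
(5*3)*(23 + c(8, 3)) = (5*3)*(23 + (3 + 2*8)) = 15*(23 + (3 + 16)) = 15*(23 + 19) = 15*42 = 630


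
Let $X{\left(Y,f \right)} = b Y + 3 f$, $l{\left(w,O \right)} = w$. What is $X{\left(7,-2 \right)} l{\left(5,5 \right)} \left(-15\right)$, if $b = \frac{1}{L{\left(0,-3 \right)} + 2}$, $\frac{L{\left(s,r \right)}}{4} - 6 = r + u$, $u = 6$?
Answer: $\frac{16575}{38} \approx 436.18$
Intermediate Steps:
$L{\left(s,r \right)} = 48 + 4 r$ ($L{\left(s,r \right)} = 24 + 4 \left(r + 6\right) = 24 + 4 \left(6 + r\right) = 24 + \left(24 + 4 r\right) = 48 + 4 r$)
$b = \frac{1}{38}$ ($b = \frac{1}{\left(48 + 4 \left(-3\right)\right) + 2} = \frac{1}{\left(48 - 12\right) + 2} = \frac{1}{36 + 2} = \frac{1}{38} \approx 0.026316$)
$X{\left(Y,f \right)} = 3 f + \frac{Y}{38}$ ($X{\left(Y,f \right)} = \frac{Y}{38} + 3 f = 3 f + \frac{Y}{38}$)
$X{\left(7,-2 \right)} l{\left(5,5 \right)} \left(-15\right) = \left(3 \left(-2\right) + \frac{1}{38} \cdot 7\right) 5 \left(-15\right) = \left(-6 + \frac{7}{38}\right) 5 \left(-15\right) = \left(- \frac{221}{38}\right) 5 \left(-15\right) = \left(- \frac{1105}{38}\right) \left(-15\right) = \frac{16575}{38}$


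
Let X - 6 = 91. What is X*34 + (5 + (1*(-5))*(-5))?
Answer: 3328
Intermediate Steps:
X = 97 (X = 6 + 91 = 97)
X*34 + (5 + (1*(-5))*(-5)) = 97*34 + (5 + (1*(-5))*(-5)) = 3298 + (5 - 5*(-5)) = 3298 + (5 + 25) = 3298 + 30 = 3328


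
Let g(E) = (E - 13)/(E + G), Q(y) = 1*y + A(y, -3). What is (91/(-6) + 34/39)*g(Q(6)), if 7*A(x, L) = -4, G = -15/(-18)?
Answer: 59095/3419 ≈ 17.284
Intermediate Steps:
G = ⅚ (G = -15*(-1/18) = ⅚ ≈ 0.83333)
A(x, L) = -4/7 (A(x, L) = (⅐)*(-4) = -4/7)
Q(y) = -4/7 + y (Q(y) = 1*y - 4/7 = y - 4/7 = -4/7 + y)
g(E) = (-13 + E)/(⅚ + E) (g(E) = (E - 13)/(E + ⅚) = (-13 + E)/(⅚ + E))
(91/(-6) + 34/39)*g(Q(6)) = (91/(-6) + 34/39)*(6*(-13 + (-4/7 + 6))/(5 + 6*(-4/7 + 6))) = (91*(-⅙) + 34*(1/39))*(6*(-13 + 38/7)/(5 + 6*(38/7))) = (-91/6 + 34/39)*(6*(-53/7)/(5 + 228/7)) = -1115*(-53)/(13*263/7*7) = -1115*7*(-53)/(13*263*7) = -1115/78*(-318/263) = 59095/3419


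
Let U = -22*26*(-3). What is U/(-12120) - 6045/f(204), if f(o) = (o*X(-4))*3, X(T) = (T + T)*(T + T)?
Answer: -1951079/6593280 ≈ -0.29592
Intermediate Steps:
X(T) = 4*T**2 (X(T) = (2*T)*(2*T) = 4*T**2)
f(o) = 192*o (f(o) = (o*(4*(-4)**2))*3 = (o*(4*16))*3 = (o*64)*3 = (64*o)*3 = 192*o)
U = 1716 (U = -572*(-3) = 1716)
U/(-12120) - 6045/f(204) = 1716/(-12120) - 6045/(192*204) = 1716*(-1/12120) - 6045/39168 = -143/1010 - 6045*1/39168 = -143/1010 - 2015/13056 = -1951079/6593280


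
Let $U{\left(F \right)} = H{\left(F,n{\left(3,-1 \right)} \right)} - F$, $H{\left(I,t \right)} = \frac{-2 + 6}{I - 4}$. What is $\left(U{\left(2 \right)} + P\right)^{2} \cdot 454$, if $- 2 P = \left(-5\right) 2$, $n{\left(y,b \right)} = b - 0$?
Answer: $454$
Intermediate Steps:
$n{\left(y,b \right)} = b$ ($n{\left(y,b \right)} = b + 0 = b$)
$H{\left(I,t \right)} = \frac{4}{-4 + I}$ ($H{\left(I,t \right)} = \frac{4}{I + \left(-4 + 0\right)} = \frac{4}{I - 4} = \frac{4}{-4 + I}$)
$U{\left(F \right)} = - F + \frac{4}{-4 + F}$ ($U{\left(F \right)} = \frac{4}{-4 + F} - F = - F + \frac{4}{-4 + F}$)
$P = 5$ ($P = - \frac{\left(-5\right) 2}{2} = \left(- \frac{1}{2}\right) \left(-10\right) = 5$)
$\left(U{\left(2 \right)} + P\right)^{2} \cdot 454 = \left(\frac{4 - 2 \left(-4 + 2\right)}{-4 + 2} + 5\right)^{2} \cdot 454 = \left(\frac{4 - 2 \left(-2\right)}{-2} + 5\right)^{2} \cdot 454 = \left(- \frac{4 + 4}{2} + 5\right)^{2} \cdot 454 = \left(\left(- \frac{1}{2}\right) 8 + 5\right)^{2} \cdot 454 = \left(-4 + 5\right)^{2} \cdot 454 = 1^{2} \cdot 454 = 1 \cdot 454 = 454$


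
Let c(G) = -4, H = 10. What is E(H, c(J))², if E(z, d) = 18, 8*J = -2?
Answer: 324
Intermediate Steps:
J = -¼ (J = (⅛)*(-2) = -¼ ≈ -0.25000)
E(H, c(J))² = 18² = 324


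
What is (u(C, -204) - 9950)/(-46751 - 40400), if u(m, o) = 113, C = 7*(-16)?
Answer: 9837/87151 ≈ 0.11287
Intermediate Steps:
C = -112
(u(C, -204) - 9950)/(-46751 - 40400) = (113 - 9950)/(-46751 - 40400) = -9837/(-87151) = -9837*(-1/87151) = 9837/87151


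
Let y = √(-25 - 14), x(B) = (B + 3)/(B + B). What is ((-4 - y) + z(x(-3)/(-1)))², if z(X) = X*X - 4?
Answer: (8 + I*√39)² ≈ 25.0 + 99.92*I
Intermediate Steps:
x(B) = (3 + B)/(2*B) (x(B) = (3 + B)/((2*B)) = (3 + B)*(1/(2*B)) = (3 + B)/(2*B))
y = I*√39 (y = √(-39) = I*√39 ≈ 6.245*I)
z(X) = -4 + X² (z(X) = X² - 4 = -4 + X²)
((-4 - y) + z(x(-3)/(-1)))² = ((-4 - I*√39) + (-4 + (((½)*(3 - 3)/(-3))/(-1))²))² = ((-4 - I*√39) + (-4 + (((½)*(-⅓)*0)*(-1))²))² = ((-4 - I*√39) + (-4 + (0*(-1))²))² = ((-4 - I*√39) + (-4 + 0²))² = ((-4 - I*√39) + (-4 + 0))² = ((-4 - I*√39) - 4)² = (-8 - I*√39)²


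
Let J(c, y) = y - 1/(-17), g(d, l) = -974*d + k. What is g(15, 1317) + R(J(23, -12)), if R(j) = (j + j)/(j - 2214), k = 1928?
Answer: -479899156/37841 ≈ -12682.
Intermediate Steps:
g(d, l) = 1928 - 974*d (g(d, l) = -974*d + 1928 = 1928 - 974*d)
J(c, y) = 1/17 + y (J(c, y) = y - 1*(-1/17) = y + 1/17 = 1/17 + y)
R(j) = 2*j/(-2214 + j) (R(j) = (2*j)/(-2214 + j) = 2*j/(-2214 + j))
g(15, 1317) + R(J(23, -12)) = (1928 - 974*15) + 2*(1/17 - 12)/(-2214 + (1/17 - 12)) = (1928 - 14610) + 2*(-203/17)/(-2214 - 203/17) = -12682 + 2*(-203/17)/(-37841/17) = -12682 + 2*(-203/17)*(-17/37841) = -12682 + 406/37841 = -479899156/37841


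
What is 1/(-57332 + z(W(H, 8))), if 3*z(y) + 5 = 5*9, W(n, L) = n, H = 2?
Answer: -3/171956 ≈ -1.7446e-5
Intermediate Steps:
z(y) = 40/3 (z(y) = -5/3 + (5*9)/3 = -5/3 + (⅓)*45 = -5/3 + 15 = 40/3)
1/(-57332 + z(W(H, 8))) = 1/(-57332 + 40/3) = 1/(-171956/3) = -3/171956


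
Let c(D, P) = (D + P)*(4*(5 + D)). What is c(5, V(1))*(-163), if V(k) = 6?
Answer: -71720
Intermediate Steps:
c(D, P) = (20 + 4*D)*(D + P) (c(D, P) = (D + P)*(20 + 4*D) = (20 + 4*D)*(D + P))
c(5, V(1))*(-163) = (4*5² + 20*5 + 20*6 + 4*5*6)*(-163) = (4*25 + 100 + 120 + 120)*(-163) = (100 + 100 + 120 + 120)*(-163) = 440*(-163) = -71720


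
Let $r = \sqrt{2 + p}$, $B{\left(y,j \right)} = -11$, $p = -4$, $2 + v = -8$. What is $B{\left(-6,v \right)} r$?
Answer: $- 11 i \sqrt{2} \approx - 15.556 i$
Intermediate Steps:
$v = -10$ ($v = -2 - 8 = -10$)
$r = i \sqrt{2}$ ($r = \sqrt{2 - 4} = \sqrt{-2} = i \sqrt{2} \approx 1.4142 i$)
$B{\left(-6,v \right)} r = - 11 i \sqrt{2}$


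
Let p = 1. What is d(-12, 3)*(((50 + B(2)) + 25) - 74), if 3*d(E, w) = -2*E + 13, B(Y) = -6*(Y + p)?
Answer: -629/3 ≈ -209.67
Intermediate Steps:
B(Y) = -6 - 6*Y (B(Y) = -6*(Y + 1) = -6*(1 + Y) = -6 - 6*Y)
d(E, w) = 13/3 - 2*E/3 (d(E, w) = (-2*E + 13)/3 = (13 - 2*E)/3 = 13/3 - 2*E/3)
d(-12, 3)*(((50 + B(2)) + 25) - 74) = (13/3 - 2/3*(-12))*(((50 + (-6 - 6*2)) + 25) - 74) = (13/3 + 8)*(((50 + (-6 - 12)) + 25) - 74) = 37*(((50 - 18) + 25) - 74)/3 = 37*((32 + 25) - 74)/3 = 37*(57 - 74)/3 = (37/3)*(-17) = -629/3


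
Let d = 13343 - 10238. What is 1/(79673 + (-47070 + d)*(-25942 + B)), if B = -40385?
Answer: 1/2916146228 ≈ 3.4292e-10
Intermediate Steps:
d = 3105
1/(79673 + (-47070 + d)*(-25942 + B)) = 1/(79673 + (-47070 + 3105)*(-25942 - 40385)) = 1/(79673 - 43965*(-66327)) = 1/(79673 + 2916066555) = 1/2916146228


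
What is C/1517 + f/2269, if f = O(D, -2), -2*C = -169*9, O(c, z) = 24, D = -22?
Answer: 3523965/6884146 ≈ 0.51190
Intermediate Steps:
C = 1521/2 (C = -(-169)*9/2 = -½*(-1521) = 1521/2 ≈ 760.50)
f = 24
C/1517 + f/2269 = (1521/2)/1517 + 24/2269 = (1521/2)*(1/1517) + 24*(1/2269) = 1521/3034 + 24/2269 = 3523965/6884146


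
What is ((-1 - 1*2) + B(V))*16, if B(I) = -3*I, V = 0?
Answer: -48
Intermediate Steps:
((-1 - 1*2) + B(V))*16 = ((-1 - 1*2) - 3*0)*16 = ((-1 - 2) + 0)*16 = (-3 + 0)*16 = -3*16 = -48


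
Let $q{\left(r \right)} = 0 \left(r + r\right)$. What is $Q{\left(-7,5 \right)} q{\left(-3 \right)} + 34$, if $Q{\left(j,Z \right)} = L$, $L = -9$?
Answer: $34$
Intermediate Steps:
$q{\left(r \right)} = 0$ ($q{\left(r \right)} = 0 \cdot 2 r = 0$)
$Q{\left(j,Z \right)} = -9$
$Q{\left(-7,5 \right)} q{\left(-3 \right)} + 34 = \left(-9\right) 0 + 34 = 0 + 34 = 34$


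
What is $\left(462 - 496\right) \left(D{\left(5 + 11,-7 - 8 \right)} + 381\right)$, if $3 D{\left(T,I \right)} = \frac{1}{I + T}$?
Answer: $- \frac{38896}{3} \approx -12965.0$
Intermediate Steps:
$D{\left(T,I \right)} = \frac{1}{3 \left(I + T\right)}$
$\left(462 - 496\right) \left(D{\left(5 + 11,-7 - 8 \right)} + 381\right) = \left(462 - 496\right) \left(\frac{1}{3 \left(\left(-7 - 8\right) + \left(5 + 11\right)\right)} + 381\right) = - 34 \left(\frac{1}{3 \left(\left(-7 - 8\right) + 16\right)} + 381\right) = - 34 \left(\frac{1}{3 \left(-15 + 16\right)} + 381\right) = - 34 \left(\frac{1}{3 \cdot 1} + 381\right) = - 34 \left(\frac{1}{3} \cdot 1 + 381\right) = - 34 \left(\frac{1}{3} + 381\right) = \left(-34\right) \frac{1144}{3} = - \frac{38896}{3}$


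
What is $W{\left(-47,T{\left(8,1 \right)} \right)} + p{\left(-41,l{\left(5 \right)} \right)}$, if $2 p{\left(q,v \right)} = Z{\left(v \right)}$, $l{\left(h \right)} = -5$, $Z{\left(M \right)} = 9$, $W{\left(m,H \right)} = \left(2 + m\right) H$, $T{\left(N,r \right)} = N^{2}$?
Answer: $- \frac{5751}{2} \approx -2875.5$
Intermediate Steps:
$W{\left(m,H \right)} = H \left(2 + m\right)$
$p{\left(q,v \right)} = \frac{9}{2}$ ($p{\left(q,v \right)} = \frac{1}{2} \cdot 9 = \frac{9}{2}$)
$W{\left(-47,T{\left(8,1 \right)} \right)} + p{\left(-41,l{\left(5 \right)} \right)} = 8^{2} \left(2 - 47\right) + \frac{9}{2} = 64 \left(-45\right) + \frac{9}{2} = -2880 + \frac{9}{2} = - \frac{5751}{2}$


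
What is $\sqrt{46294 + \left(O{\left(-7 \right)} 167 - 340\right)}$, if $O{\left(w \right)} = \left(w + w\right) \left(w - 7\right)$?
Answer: $\sqrt{78686} \approx 280.51$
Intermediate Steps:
$O{\left(w \right)} = 2 w \left(-7 + w\right)$
$\sqrt{46294 + \left(O{\left(-7 \right)} 167 - 340\right)} = \sqrt{46294 - \left(340 - 2 \left(-7\right) \left(-7 - 7\right) 167\right)} = \sqrt{46294 - \left(340 - 2 \left(-7\right) \left(-14\right) 167\right)} = \sqrt{46294 + \left(196 \cdot 167 - 340\right)} = \sqrt{46294 + \left(32732 - 340\right)} = \sqrt{46294 + 32392} = \sqrt{78686}$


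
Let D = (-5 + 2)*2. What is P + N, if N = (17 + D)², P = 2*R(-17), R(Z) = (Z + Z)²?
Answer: 2433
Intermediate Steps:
R(Z) = 4*Z² (R(Z) = (2*Z)² = 4*Z²)
P = 2312 (P = 2*(4*(-17)²) = 2*(4*289) = 2*1156 = 2312)
D = -6 (D = -3*2 = -6)
N = 121 (N = (17 - 6)² = 11² = 121)
P + N = 2312 + 121 = 2433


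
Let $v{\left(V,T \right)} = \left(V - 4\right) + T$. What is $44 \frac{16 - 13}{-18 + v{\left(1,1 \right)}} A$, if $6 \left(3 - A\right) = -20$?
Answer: $- \frac{209}{5} \approx -41.8$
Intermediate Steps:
$A = \frac{19}{3}$ ($A = 3 - - \frac{10}{3} = 3 + \frac{10}{3} = \frac{19}{3} \approx 6.3333$)
$v{\left(V,T \right)} = -4 + T + V$ ($v{\left(V,T \right)} = \left(-4 + V\right) + T = -4 + T + V$)
$44 \frac{16 - 13}{-18 + v{\left(1,1 \right)}} A = 44 \frac{16 - 13}{-18 + \left(-4 + 1 + 1\right)} \frac{19}{3} = 44 \frac{3}{-18 - 2} \cdot \frac{19}{3} = 44 \frac{3}{-20} \cdot \frac{19}{3} = 44 \cdot 3 \left(- \frac{1}{20}\right) \frac{19}{3} = 44 \left(- \frac{3}{20}\right) \frac{19}{3} = \left(- \frac{33}{5}\right) \frac{19}{3} = - \frac{209}{5}$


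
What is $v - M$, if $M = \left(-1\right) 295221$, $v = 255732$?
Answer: $550953$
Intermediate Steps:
$M = -295221$
$v - M = 255732 - -295221 = 255732 + 295221 = 550953$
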